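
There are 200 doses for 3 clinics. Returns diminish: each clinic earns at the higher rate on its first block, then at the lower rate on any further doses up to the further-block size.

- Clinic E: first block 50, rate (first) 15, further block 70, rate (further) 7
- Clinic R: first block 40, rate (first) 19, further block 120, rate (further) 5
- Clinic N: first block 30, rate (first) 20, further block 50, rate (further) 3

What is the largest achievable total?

2650

Rank every tier by rate: Clinic N/T1 20 > Clinic R/T1 19 > Clinic E/T1 15 > Clinic E/T2 7 > Clinic R/T2 5 > Clinic N/T2 3.
Fill Clinic N T1 block (30 at 20) → 170 left.
Fill Clinic R T1 block (40 at 19) → 130 left.
Clinic E T1 at 15: fill all 50 → 80 left.
Fill Clinic E T2 block (70 at 7) → 10 left.
Clinic R/T2: +10 of 120 at 5; pool empty.
Total = 20×30 + 19×40 + 15×50 + 7×70 + 5×10 = 2650.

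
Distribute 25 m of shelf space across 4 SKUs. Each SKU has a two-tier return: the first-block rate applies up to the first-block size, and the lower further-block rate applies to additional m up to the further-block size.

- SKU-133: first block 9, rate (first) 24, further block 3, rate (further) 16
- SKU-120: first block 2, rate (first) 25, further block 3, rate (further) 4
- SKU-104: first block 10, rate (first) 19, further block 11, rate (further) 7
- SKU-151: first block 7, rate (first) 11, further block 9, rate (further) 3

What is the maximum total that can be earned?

Order all 8 blocks by rate: SKU-120/T1 25 > SKU-133/T1 24 > SKU-104/T1 19 > SKU-133/T2 16 > SKU-151/T1 11 > SKU-104/T2 7 > SKU-120/T2 4 > SKU-151/T2 3.
SKU-120/T1 (25): +2 — 23 left.
SKU-133 T1 at 24: fill all 9 — 14 left.
Fill SKU-104 T1 block (10 at 19) — 4 left.
SKU-133/T2 (16): +3 — 1 left.
1 remain; put them into SKU-151 T1 at 11.
Total = 25×2 + 24×9 + 19×10 + 16×3 + 11×1 = 515.

515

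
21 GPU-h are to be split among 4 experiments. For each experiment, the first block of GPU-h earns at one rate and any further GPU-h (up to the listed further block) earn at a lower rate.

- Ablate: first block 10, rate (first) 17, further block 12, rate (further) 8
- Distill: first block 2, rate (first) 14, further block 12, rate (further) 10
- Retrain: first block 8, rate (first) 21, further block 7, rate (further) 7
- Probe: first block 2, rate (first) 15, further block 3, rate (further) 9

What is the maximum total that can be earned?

Treat each block as its own option and order by rate: Retrain/first 21 > Ablate/first 17 > Probe/first 15 > Distill/first 14 > Distill/second 10 > Probe/second 9 > Ablate/second 8 > Retrain/second 7.
Retrain/first (21): +8 ; 13 left.
Ablate first at 17: fill all 10 ; 3 left.
Probe/first (15): +2 ; 1 left.
Distill first at 14: only 1 left, fill 1.
Total = 21×8 + 17×10 + 15×2 + 14×1 = 382.

382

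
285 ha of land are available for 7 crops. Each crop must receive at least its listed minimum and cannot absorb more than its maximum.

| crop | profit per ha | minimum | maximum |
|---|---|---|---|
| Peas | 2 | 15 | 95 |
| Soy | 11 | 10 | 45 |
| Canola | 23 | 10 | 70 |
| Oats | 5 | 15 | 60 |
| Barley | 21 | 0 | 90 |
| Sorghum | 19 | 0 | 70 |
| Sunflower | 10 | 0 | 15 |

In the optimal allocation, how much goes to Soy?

Meeting every minimum uses 15+10+10+15+0+0+0 = 50 ha, leaving 235.
Order the crops by profit per ha: Canola 23 > Barley 21 > Sorghum 19 > Soy 11 > Sunflower 10 > Oats 5 > Peas 2.
Canola: +60 to 70 (cap) ; 175 left.
Barley takes 90 more to reach its cap of 90 ; 85 left.
Sorghum: +70 to 70 (cap) ; 15 left.
Only 15 left; Soy takes them to reach 25.

25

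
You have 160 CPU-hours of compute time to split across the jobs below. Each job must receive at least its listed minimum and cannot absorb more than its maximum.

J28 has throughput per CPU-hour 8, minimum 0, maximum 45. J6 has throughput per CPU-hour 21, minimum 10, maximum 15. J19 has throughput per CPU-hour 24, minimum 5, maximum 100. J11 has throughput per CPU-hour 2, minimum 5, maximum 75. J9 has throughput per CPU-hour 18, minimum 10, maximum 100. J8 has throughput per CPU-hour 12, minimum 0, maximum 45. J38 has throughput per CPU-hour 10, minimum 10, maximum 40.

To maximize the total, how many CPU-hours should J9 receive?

Meeting every minimum uses 0+10+5+5+10+0+10 = 40 CPU-hours, leaving 120.
Order the jobs by throughput per CPU-hour: J19 24 > J6 21 > J9 18 > J8 12 > J38 10 > J28 8 > J11 2.
Give J19 95 more to hit its cap of 100 → 25 left.
J6 takes 5 more to reach its cap of 15 → 20 left.
J9: +20 (room for 90) → 30. Pool exhausted.

30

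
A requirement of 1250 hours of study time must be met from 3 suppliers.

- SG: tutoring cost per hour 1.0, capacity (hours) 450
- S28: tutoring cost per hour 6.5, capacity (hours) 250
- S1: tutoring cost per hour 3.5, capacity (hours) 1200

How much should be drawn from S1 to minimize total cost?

800

Cheapest first:
Take 450 from SG at 1.0 — need 800 more.
S1 at 3.5: take 800 of its 1200 — requirement met.
S28: unused.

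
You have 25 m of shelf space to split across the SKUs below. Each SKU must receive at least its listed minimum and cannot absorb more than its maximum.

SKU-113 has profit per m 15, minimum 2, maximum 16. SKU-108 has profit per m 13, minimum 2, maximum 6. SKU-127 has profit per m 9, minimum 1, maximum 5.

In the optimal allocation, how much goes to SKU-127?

Meeting every minimum uses 2+2+1 = 5 m, leaving 20.
Highest profit per m first: SKU-113 15 > SKU-108 13 > SKU-127 9.
Give SKU-113 14 more to hit its cap of 16 — 6 left.
SKU-108 takes 4 more to reach its cap of 6 — 2 left.
SKU-127 has room for 4 more but only 2 remain, so it gets 3.

3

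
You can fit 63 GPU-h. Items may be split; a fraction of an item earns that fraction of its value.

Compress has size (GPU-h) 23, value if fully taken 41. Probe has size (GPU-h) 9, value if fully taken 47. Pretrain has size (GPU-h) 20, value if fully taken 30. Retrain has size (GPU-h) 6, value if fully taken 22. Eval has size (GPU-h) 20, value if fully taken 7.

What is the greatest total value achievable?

Sort by value density: Probe 47/9≈5.22, Retrain 22/6≈3.67, Compress 41/23≈1.78, Pretrain 30/20≈1.5, Eval 7/20≈0.35.
All 9 GPU-h of Probe fit (value 47) — 54 remain.
All 6 GPU-h of Retrain fit (value 22) — 48 remain.
Take all of Compress (23 GPU-h, value 41) — 25 GPU-h left.
All 20 GPU-h of Pretrain fit (value 30) — 5 remain.
Only 5 GPU-h remain; take 5/20 of Eval for value 7×5/20 = 1.75.
Total value = 141.75.

141.75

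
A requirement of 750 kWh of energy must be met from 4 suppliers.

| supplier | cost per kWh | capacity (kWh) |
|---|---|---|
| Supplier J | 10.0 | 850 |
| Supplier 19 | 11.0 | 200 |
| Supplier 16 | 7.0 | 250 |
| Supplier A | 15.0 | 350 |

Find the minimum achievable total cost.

Use suppliers in increasing cost order.
Supplier 16 at 7.0: take all 250 kWh → 500 still needed.
Supplier J (10.0): take the remaining 500 → done.
Supplier 19, Supplier A: unused.
Cost = 250×7.0 + 500×10.0 = 6750.

6750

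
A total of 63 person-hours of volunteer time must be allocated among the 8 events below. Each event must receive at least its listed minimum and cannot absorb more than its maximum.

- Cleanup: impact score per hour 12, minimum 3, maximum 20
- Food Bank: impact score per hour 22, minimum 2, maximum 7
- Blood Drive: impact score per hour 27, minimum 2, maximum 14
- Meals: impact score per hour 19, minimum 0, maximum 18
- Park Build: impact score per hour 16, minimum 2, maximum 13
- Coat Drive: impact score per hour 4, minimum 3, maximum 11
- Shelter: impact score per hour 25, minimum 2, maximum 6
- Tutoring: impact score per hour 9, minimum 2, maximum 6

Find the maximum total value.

1250

Meeting every minimum uses 3+2+2+0+2+3+2+2 = 16 person-hours, leaving 47.
Order the events by impact score per hour: Blood Drive 27 > Shelter 25 > Food Bank 22 > Meals 19 > Park Build 16 > Cleanup 12 > Tutoring 9 > Coat Drive 4.
Blood Drive: +12 to 14 (cap) ; 35 left.
Shelter takes 4 more to reach its cap of 6 ; 31 left.
Food Bank takes 5 more to reach its cap of 7 ; 26 left.
Give Meals 18 more to hit its cap of 18 ; 8 left.
Park Build has room for 11 more but only 8 remain, so it gets 10.
Total = 12×3 + 22×7 + 27×14 + 19×18 + 16×10 + 4×3 + 25×6 + 9×2 = 1250.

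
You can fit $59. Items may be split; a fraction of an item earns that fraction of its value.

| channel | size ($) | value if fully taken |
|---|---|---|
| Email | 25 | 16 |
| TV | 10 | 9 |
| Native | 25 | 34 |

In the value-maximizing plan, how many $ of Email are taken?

24

Best value per unit of size first: Native 34/25≈1.36, TV 9/10≈0.9, Email 16/25≈0.64.
Take all of Native (25 $, value 34) — 34 $ left.
All 10 $ of TV fit (value 9) — 24 remain.
Fill the last 24 $ with part of Email: 24/25 of it earns 15.36.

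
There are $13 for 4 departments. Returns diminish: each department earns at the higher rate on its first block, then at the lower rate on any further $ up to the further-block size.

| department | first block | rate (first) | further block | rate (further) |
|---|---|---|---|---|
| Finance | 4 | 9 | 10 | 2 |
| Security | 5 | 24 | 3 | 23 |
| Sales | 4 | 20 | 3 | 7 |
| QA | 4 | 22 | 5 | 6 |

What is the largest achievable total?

297

Rank every tier by rate: Security/tier1 24 > Security/tier2 23 > QA/tier1 22 > Sales/tier1 20 > Finance/tier1 9 > Sales/tier2 7 > QA/tier2 6 > Finance/tier2 2.
Fill Security tier1 block (5 at 24) → 8 left.
Fill Security tier2 block (3 at 23) → 5 left.
QA tier1 at 22: fill all 4 → 1 left.
Sales/tier1: +1 of 4 at 20; pool empty.
Total = 24×5 + 23×3 + 22×4 + 20×1 = 297.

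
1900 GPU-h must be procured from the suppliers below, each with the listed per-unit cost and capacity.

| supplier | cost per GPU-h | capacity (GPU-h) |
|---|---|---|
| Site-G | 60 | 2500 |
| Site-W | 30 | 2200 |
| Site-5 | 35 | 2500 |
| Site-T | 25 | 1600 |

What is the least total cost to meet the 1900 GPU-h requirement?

49000

Cheapest first:
Site-T (25): use full 1600 → 300 GPU-h to go.
Site-W (30): take the remaining 300 → done.
Site-5, Site-G: unused.
Cost = 1600×25 + 300×30 = 49000.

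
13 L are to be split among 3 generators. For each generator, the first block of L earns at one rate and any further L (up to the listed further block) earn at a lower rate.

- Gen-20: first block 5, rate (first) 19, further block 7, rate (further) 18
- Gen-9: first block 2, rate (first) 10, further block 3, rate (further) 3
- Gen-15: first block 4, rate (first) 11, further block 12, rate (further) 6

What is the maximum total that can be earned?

Rank every tier by rate: Gen-20/T1 19 > Gen-20/T2 18 > Gen-15/T1 11 > Gen-9/T1 10 > Gen-15/T2 6 > Gen-9/T2 3.
Gen-20/T1 (19): +5 ; 8 left.
Fill Gen-20 T2 block (7 at 18) ; 1 left.
Gen-15 T1 at 11: only 1 left, fill 1.
Total = 19×5 + 18×7 + 11×1 = 232.

232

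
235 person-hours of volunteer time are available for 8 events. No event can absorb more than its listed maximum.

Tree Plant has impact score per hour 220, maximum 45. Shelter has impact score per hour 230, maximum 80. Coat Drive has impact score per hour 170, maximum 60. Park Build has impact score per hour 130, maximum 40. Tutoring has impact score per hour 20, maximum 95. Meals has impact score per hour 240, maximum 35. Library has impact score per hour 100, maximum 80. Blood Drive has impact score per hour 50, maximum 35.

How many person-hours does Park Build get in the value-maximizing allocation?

15

Rank by impact score per hour: Meals 240 > Shelter 230 > Tree Plant 220 > Coat Drive 170 > Park Build 130 > Library 100 > Blood Drive 50 > Tutoring 20.
Meals takes 35 to reach its cap of 35 ; 200 left.
Shelter takes 80 to reach its cap of 80 ; 120 left.
Give Tree Plant 45 to hit its cap of 45 ; 75 left.
Coat Drive takes 60 to reach its cap of 60 ; 15 left.
Park Build: +15 (room for 40) → 15. Pool exhausted.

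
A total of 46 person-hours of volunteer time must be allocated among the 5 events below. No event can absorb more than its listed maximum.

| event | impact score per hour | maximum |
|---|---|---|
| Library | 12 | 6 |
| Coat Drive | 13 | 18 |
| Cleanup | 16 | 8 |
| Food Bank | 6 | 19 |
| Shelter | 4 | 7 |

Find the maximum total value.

518

Rank by impact score per hour: Cleanup 16 > Coat Drive 13 > Library 12 > Food Bank 6 > Shelter 4.
Cleanup: +8 to 8 (cap) — 38 left.
Give Coat Drive 18 to hit its cap of 18 — 20 left.
Library: +6 to 6 (cap) — 14 left.
Food Bank has room for 19 but only 14 remain, so it gets 14.
Total = 12×6 + 13×18 + 16×8 + 6×14 = 518.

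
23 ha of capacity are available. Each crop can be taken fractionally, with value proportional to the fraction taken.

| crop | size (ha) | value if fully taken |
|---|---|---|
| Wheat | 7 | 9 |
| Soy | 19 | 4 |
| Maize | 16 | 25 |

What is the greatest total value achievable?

34

Best value per unit of size first: Maize 25/16≈1.56, Wheat 9/7≈1.29, Soy 4/19≈0.211.
Take all of Maize (16 ha, value 25) — 7 ha left.
Take all of Wheat (7 ha, value 9) — 0 ha left.
Total value = 34.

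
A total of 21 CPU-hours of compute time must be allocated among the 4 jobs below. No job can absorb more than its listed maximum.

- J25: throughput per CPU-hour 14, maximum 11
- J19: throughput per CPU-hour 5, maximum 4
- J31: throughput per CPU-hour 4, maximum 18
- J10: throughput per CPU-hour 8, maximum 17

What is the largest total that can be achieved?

Highest throughput per CPU-hour first: J25 14 > J10 8 > J19 5 > J31 4.
J25 takes 11 to reach its cap of 11 ; 10 left.
J10 has room for 17 but only 10 remain, so it gets 10.
Total = 14×11 + 8×10 = 234.

234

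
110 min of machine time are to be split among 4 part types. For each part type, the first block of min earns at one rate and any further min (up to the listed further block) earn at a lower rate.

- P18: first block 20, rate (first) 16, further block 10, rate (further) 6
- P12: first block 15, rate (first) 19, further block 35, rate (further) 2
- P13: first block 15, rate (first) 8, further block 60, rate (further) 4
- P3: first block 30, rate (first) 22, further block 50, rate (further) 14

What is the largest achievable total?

1895

Order all 8 blocks by rate: P3/first 22 > P12/first 19 > P18/first 16 > P3/second 14 > P13/first 8 > P18/second 6 > P13/second 4 > P12/second 2.
P3 first at 22: fill all 30 → 80 left.
Fill P12 first block (15 at 19) → 65 left.
P18 first at 16: fill all 20 → 45 left.
P3/second: +45 of 50 at 14; pool empty.
Total = 22×30 + 19×15 + 16×20 + 14×45 = 1895.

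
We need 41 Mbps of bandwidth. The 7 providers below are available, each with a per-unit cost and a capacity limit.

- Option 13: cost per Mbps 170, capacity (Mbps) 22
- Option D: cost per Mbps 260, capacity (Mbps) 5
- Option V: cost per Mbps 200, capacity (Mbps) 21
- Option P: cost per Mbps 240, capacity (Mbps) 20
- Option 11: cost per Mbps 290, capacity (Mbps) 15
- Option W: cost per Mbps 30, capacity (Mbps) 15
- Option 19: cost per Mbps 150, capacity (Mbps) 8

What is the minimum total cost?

4710

Fill from the cheapest provider first.
Take 15 from Option W at 30 → need 26 more.
Take 8 from Option 19 at 150 → need 18 more.
Option 13 at 170: take 18 of its 22 → requirement met.
Option V, Option P, Option D, Option 11: unused.
Cost = 15×30 + 8×150 + 18×170 = 4710.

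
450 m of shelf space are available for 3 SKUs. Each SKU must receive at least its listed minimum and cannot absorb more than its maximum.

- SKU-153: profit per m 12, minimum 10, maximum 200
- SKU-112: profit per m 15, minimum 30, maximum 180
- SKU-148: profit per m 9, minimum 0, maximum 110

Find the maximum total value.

Meeting every minimum uses 10+30+0 = 40 m, leaving 410.
Rank by profit per m: SKU-112 15 > SKU-153 12 > SKU-148 9.
Give SKU-112 150 more to hit its cap of 180 → 260 left.
SKU-153 takes 190 more to reach its cap of 200 → 70 left.
Only 70 left; SKU-148 takes them to reach 70.
Total = 12×200 + 15×180 + 9×70 = 5730.

5730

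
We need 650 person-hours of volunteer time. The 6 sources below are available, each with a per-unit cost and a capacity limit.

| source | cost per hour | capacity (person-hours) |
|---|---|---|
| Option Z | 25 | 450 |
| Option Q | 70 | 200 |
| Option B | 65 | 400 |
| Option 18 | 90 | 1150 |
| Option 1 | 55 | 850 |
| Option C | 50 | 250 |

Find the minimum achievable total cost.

Fill from the cheapest source first.
Option Z at 25: take all 450 person-hours ; 200 still needed.
Take 200 from Option C at 50 to finish.
Option 1, Option B, Option Q, Option 18: unused.
Cost = 450×25 + 200×50 = 21250.

21250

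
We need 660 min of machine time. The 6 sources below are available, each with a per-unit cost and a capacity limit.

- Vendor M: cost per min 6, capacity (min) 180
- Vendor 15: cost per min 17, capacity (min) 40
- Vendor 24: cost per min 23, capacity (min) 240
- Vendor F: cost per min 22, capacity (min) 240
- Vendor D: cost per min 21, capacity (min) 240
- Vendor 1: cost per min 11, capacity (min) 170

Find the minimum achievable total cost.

9330

Fill from the cheapest source first.
Take 180 from Vendor M at 6 → need 480 more.
Take 170 from Vendor 1 at 11 → need 310 more.
Take 40 from Vendor 15 at 17 → need 270 more.
Take 240 from Vendor D at 21 → need 30 more.
Vendor F at 22: take 30 of its 240 → requirement met.
Vendor 24: unused.
Cost = 180×6 + 170×11 + 40×17 + 240×21 + 30×22 = 9330.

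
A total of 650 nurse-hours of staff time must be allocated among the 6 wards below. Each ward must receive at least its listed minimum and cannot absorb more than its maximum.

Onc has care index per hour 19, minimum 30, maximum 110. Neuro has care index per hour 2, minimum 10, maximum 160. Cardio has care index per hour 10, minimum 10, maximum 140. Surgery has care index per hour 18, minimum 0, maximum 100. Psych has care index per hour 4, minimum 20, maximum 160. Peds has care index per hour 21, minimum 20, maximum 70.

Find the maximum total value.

7540

Meeting every minimum uses 30+10+10+0+20+20 = 90 nurse-hours, leaving 560.
Order the wards by care index per hour: Peds 21 > Onc 19 > Surgery 18 > Cardio 10 > Psych 4 > Neuro 2.
Give Peds 50 more to hit its cap of 70 — 510 left.
Give Onc 80 more to hit its cap of 110 — 430 left.
Surgery takes 100 more to reach its cap of 100 — 330 left.
Give Cardio 130 more to hit its cap of 140 — 200 left.
Give Psych 140 more to hit its cap of 160 — 60 left.
Neuro has room for 150 more but only 60 remain, so it gets 70.
Total = 19×110 + 2×70 + 10×140 + 18×100 + 4×160 + 21×70 = 7540.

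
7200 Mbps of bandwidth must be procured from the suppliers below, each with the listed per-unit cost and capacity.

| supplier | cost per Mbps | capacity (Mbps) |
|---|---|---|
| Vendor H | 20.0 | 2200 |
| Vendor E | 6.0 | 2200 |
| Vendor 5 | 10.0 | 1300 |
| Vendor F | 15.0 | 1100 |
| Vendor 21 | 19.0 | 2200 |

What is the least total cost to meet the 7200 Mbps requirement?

92500

Cheapest first:
Vendor E at 6.0: take all 2200 Mbps → 5000 still needed.
Take 1300 from Vendor 5 at 10.0 → need 3700 more.
Vendor F (15.0): use full 1100 → 2600 Mbps to go.
Vendor 21 (19.0): use full 2200 → 400 Mbps to go.
Take 400 from Vendor H at 20.0 to finish.
Cost = 2200×6.0 + 1300×10.0 + 1100×15.0 + 2200×19.0 + 400×20.0 = 92500.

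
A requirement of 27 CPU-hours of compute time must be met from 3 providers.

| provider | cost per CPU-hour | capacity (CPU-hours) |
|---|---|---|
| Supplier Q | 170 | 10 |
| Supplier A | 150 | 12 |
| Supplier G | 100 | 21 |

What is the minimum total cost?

Fill from the cheapest provider first.
Take 21 from Supplier G at 100 → need 6 more.
Supplier A at 150: take 6 of its 12 → requirement met.
Supplier Q: unused.
Cost = 21×100 + 6×150 = 3000.

3000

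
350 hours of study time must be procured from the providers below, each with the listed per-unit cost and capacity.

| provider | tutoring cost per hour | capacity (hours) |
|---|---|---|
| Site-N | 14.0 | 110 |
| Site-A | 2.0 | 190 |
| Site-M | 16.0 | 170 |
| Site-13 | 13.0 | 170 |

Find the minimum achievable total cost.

Fill from the cheapest provider first.
Site-A at 2.0: take all 190 hours → 160 still needed.
Site-13 (13.0): take the remaining 160 → done.
Site-N, Site-M: unused.
Cost = 190×2.0 + 160×13.0 = 2460.

2460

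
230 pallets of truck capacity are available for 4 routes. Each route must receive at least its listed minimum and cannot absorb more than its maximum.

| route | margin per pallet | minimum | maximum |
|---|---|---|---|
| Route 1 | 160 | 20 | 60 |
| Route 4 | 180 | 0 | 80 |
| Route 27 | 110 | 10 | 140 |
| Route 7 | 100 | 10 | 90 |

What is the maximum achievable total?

Meeting every minimum uses 20+0+10+10 = 40 pallets, leaving 190.
Highest margin per pallet first: Route 4 180 > Route 1 160 > Route 27 110 > Route 7 100.
Route 4: +80 to 80 (cap) ; 110 left.
Route 1 takes 40 more to reach its cap of 60 ; 70 left.
Only 70 left; Route 27 takes them to reach 80.
Total = 160×60 + 180×80 + 110×80 + 100×10 = 33800.

33800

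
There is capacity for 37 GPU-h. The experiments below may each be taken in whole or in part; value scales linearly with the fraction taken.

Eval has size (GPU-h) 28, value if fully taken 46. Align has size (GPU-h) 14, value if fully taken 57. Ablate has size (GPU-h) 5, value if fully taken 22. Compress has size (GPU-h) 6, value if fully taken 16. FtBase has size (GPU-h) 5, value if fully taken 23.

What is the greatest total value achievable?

129.5

Sort by value density: FtBase 23/5≈4.6, Ablate 22/5≈4.4, Align 57/14≈4.07, Compress 16/6≈2.67, Eval 46/28≈1.64.
All 5 GPU-h of FtBase fit (value 23) ; 32 remain.
Take all of Ablate (5 GPU-h, value 22) ; 27 GPU-h left.
Align: take in full, 14 GPU-h for value 57 ; 13 left.
Compress: take in full, 6 GPU-h for value 16 ; 7 left.
7 GPU-h left: a 7/28 share of Eval gives 46×7/28 = 11.5.
Total value = 129.5.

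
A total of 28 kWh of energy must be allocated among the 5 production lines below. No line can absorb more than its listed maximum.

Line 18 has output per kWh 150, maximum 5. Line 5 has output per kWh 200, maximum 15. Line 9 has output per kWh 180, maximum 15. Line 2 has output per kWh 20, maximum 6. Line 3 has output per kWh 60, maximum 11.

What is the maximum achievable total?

Rank by output per kWh: Line 5 200 > Line 9 180 > Line 18 150 > Line 3 60 > Line 2 20.
Line 5 takes 15 to reach its cap of 15 — 13 left.
Line 9 has room for 15 but only 13 remain, so it gets 13.
Total = 200×15 + 180×13 = 5340.

5340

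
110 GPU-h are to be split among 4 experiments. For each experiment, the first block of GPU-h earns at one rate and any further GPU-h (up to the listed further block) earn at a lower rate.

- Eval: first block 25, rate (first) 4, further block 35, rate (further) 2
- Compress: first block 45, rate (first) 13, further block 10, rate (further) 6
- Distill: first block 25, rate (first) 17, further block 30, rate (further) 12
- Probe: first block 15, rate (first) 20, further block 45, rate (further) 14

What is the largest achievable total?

1680

Treat each block as its own option and order by rate: Probe/T1 20 > Distill/T1 17 > Probe/T2 14 > Compress/T1 13 > Distill/T2 12 > Compress/T2 6 > Eval/T1 4 > Eval/T2 2.
Probe/T1 (20): +15 — 95 left.
Distill/T1 (17): +25 — 70 left.
Probe/T2 (14): +45 — 25 left.
Compress T1 at 13: only 25 left, fill 25.
Total = 20×15 + 17×25 + 14×45 + 13×25 = 1680.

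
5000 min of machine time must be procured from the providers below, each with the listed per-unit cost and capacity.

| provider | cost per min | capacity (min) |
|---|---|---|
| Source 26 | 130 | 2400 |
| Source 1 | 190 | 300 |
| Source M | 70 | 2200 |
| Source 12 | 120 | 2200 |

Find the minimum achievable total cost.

496000

Fill from the cheapest provider first.
Source M at 70: take all 2200 min → 2800 still needed.
Source 12 (120): use full 2200 → 600 min to go.
Source 26 (130): take the remaining 600 → done.
Source 1: unused.
Cost = 2200×70 + 2200×120 + 600×130 = 496000.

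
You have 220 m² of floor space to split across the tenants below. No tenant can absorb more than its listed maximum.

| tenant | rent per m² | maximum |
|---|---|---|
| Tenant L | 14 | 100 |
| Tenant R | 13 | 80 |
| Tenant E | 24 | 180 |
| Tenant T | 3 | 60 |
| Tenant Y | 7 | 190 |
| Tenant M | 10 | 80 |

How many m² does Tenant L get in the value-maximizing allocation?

Highest rent per m² first: Tenant E 24 > Tenant L 14 > Tenant R 13 > Tenant M 10 > Tenant Y 7 > Tenant T 3.
Tenant E: +180 to 180 (cap) ; 40 left.
Only 40 left; Tenant L takes them to reach 40.

40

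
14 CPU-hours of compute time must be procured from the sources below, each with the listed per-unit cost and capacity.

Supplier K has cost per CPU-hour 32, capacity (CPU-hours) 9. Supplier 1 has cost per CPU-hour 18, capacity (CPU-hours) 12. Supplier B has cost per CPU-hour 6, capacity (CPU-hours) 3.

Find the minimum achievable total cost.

Cheapest first:
Supplier B at 6: take all 3 CPU-hours ; 11 still needed.
Supplier 1 at 18: take 11 of its 12 ; requirement met.
Supplier K: unused.
Cost = 3×6 + 11×18 = 216.

216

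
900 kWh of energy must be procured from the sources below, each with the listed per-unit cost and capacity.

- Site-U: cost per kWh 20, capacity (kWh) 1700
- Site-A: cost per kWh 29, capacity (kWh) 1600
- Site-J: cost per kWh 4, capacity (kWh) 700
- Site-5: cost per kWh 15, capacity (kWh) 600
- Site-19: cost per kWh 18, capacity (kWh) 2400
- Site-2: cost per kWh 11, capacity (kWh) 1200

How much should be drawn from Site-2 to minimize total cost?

200

Fill from the cheapest source first.
Take 700 from Site-J at 4 — need 200 more.
Site-2 (11): take the remaining 200 — done.
Site-5, Site-19, Site-U, Site-A: unused.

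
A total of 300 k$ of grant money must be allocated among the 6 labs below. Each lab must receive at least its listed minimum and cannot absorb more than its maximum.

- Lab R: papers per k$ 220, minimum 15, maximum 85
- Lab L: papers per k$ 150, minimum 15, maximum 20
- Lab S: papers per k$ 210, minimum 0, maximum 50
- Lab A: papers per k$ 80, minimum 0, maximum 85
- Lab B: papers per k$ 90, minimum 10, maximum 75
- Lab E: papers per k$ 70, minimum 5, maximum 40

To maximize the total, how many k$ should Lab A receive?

65

Meeting every minimum uses 15+15+0+0+10+5 = 45 k$, leaving 255.
Highest papers per k$ first: Lab R 220 > Lab S 210 > Lab L 150 > Lab B 90 > Lab A 80 > Lab E 70.
Lab R takes 70 more to reach its cap of 85 — 185 left.
Give Lab S 50 more to hit its cap of 50 — 135 left.
Lab L takes 5 more to reach its cap of 20 — 130 left.
Give Lab B 65 more to hit its cap of 75 — 65 left.
Only 65 left; Lab A takes them to reach 65.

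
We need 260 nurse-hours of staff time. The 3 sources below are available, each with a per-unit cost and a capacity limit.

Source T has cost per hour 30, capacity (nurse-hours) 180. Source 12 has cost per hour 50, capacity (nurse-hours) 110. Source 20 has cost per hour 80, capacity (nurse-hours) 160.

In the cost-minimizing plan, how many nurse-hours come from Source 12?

Fill from the cheapest source first.
Source T at 30: take all 180 nurse-hours ; 80 still needed.
Source 12 at 50: take 80 of its 110 ; requirement met.
Source 20: unused.

80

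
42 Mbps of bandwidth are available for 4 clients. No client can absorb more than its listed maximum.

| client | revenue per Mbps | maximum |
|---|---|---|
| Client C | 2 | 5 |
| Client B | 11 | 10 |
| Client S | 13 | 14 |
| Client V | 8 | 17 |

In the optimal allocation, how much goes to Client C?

Highest revenue per Mbps first: Client S 13 > Client B 11 > Client V 8 > Client C 2.
Give Client S 14 to hit its cap of 14 → 28 left.
Client B: +10 to 10 (cap) → 18 left.
Client V takes 17 to reach its cap of 17 → 1 left.
Client C has room for 5 but only 1 remain, so it gets 1.

1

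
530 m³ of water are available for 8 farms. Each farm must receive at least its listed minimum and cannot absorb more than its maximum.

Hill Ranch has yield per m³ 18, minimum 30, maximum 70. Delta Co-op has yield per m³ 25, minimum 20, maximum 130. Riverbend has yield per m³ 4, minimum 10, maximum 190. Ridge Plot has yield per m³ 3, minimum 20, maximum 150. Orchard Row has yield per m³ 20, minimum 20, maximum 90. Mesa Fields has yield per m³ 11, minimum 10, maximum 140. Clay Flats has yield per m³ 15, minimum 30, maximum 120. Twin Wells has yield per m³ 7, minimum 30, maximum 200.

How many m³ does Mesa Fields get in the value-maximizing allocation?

60

Meeting every minimum uses 30+20+10+20+20+10+30+30 = 170 m³, leaving 360.
Highest yield per m³ first: Delta Co-op 25 > Orchard Row 20 > Hill Ranch 18 > Clay Flats 15 > Mesa Fields 11 > Twin Wells 7 > Riverbend 4 > Ridge Plot 3.
Give Delta Co-op 110 more to hit its cap of 130 → 250 left.
Orchard Row takes 70 more to reach its cap of 90 → 180 left.
Hill Ranch takes 40 more to reach its cap of 70 → 140 left.
Clay Flats takes 90 more to reach its cap of 120 → 50 left.
Mesa Fields: +50 (room for 130) → 60. Pool exhausted.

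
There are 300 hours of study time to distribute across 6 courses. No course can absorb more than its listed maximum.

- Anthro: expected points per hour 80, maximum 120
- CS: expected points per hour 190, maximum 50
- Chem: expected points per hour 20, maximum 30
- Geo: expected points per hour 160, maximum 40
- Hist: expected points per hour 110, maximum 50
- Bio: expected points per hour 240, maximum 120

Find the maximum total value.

53400

Highest expected points per hour first: Bio 240 > CS 190 > Geo 160 > Hist 110 > Anthro 80 > Chem 20.
Bio takes 120 to reach its cap of 120 — 180 left.
CS: +50 to 50 (cap) — 130 left.
Geo: +40 to 40 (cap) — 90 left.
Hist takes 50 to reach its cap of 50 — 40 left.
Anthro has room for 120 but only 40 remain, so it gets 40.
Total = 80×40 + 190×50 + 160×40 + 110×50 + 240×120 = 53400.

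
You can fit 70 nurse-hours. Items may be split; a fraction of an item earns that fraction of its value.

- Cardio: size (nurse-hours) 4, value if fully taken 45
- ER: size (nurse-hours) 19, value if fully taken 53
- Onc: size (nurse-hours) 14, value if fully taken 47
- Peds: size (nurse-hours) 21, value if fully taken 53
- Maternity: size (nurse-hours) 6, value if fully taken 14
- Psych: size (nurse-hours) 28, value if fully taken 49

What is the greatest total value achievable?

Best value per unit of size first: Cardio 45/4≈11.2, Onc 47/14≈3.36, ER 53/19≈2.79, Peds 53/21≈2.52, Maternity 14/6≈2.33, Psych 49/28≈1.75.
Take all of Cardio (4 nurse-hours, value 45) — 66 nurse-hours left.
Onc: take in full, 14 nurse-hours for value 47 — 52 left.
ER: take in full, 19 nurse-hours for value 53 — 33 left.
Peds: take in full, 21 nurse-hours for value 53 — 12 left.
Maternity: take in full, 6 nurse-hours for value 14 — 6 left.
Only 6 nurse-hours remain; take 6/28 of Psych for value 49×6/28 = 10.5.
Total value = 222.5.

222.5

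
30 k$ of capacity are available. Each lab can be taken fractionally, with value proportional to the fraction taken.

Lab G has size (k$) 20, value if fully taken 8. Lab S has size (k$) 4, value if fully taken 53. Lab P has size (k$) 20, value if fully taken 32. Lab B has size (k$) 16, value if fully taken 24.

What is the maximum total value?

94

Rank by value-to-size ratio: Lab S 53/4≈13.2, Lab P 32/20≈1.6, Lab B 24/16≈1.5, Lab G 8/20≈0.4.
Take all of Lab S (4 k$, value 53) ; 26 k$ left.
Take all of Lab P (20 k$, value 32) ; 6 k$ left.
Only 6 k$ remain; take 6/16 of Lab B for value 24×6/16 = 9.
Total value = 94.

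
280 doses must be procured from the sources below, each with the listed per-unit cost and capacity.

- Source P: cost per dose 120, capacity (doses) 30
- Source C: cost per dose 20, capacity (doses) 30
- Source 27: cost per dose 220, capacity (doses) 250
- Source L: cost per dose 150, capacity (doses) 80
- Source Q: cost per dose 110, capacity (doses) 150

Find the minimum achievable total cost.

31200

Fill from the cheapest source first.
Source C (20): use full 30 ; 250 doses to go.
Take 150 from Source Q at 110 ; need 100 more.
Source P at 120: take all 30 doses ; 70 still needed.
Take 70 from Source L at 150 to finish.
Source 27: unused.
Cost = 30×20 + 150×110 + 30×120 + 70×150 = 31200.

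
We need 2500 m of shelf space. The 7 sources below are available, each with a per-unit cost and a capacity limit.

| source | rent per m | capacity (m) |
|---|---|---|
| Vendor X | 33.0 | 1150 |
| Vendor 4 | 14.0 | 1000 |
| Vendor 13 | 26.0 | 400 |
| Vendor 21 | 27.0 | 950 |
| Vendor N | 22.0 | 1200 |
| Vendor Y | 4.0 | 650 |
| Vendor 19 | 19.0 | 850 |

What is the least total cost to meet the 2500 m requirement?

32750

Cheapest first:
Vendor Y (4.0): use full 650 → 1850 m to go.
Vendor 4 at 14.0: take all 1000 m → 850 still needed.
Vendor 19 (19.0): use full 850 → 0 m to go.
Vendor N, Vendor 13, Vendor 21, Vendor X: unused.
Cost = 650×4.0 + 1000×14.0 + 850×19.0 = 32750.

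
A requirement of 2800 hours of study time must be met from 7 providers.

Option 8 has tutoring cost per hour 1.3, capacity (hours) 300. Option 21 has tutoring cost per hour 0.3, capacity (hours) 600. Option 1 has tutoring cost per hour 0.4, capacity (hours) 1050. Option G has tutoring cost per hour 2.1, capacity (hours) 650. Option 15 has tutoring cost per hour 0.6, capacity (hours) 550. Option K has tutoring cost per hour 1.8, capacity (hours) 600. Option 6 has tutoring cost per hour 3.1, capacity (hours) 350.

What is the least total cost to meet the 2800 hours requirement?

Use providers in increasing cost order.
Option 21 at 0.3: take all 600 hours → 2200 still needed.
Option 1 (0.4): use full 1050 → 1150 hours to go.
Option 15 at 0.6: take all 550 hours → 600 still needed.
Option 8 (1.3): use full 300 → 300 hours to go.
Option K at 1.8: take 300 of its 600 → requirement met.
Option G, Option 6: unused.
Cost = 600×0.3 + 1050×0.4 + 550×0.6 + 300×1.3 + 300×1.8 = 1860.

1860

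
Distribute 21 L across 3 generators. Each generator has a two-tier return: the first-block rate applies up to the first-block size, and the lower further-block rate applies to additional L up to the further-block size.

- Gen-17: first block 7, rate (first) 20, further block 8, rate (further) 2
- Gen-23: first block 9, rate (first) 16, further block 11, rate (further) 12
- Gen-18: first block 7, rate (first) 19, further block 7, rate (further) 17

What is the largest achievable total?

392

Treat each block as its own option and order by rate: Gen-17/T1 20 > Gen-18/T1 19 > Gen-18/T2 17 > Gen-23/T1 16 > Gen-23/T2 12 > Gen-17/T2 2.
Gen-17 T1 at 20: fill all 7 ; 14 left.
Gen-18/T1 (19): +7 ; 7 left.
Gen-18/T2 (17): +7 ; 0 left.
Total = 20×7 + 19×7 + 17×7 = 392.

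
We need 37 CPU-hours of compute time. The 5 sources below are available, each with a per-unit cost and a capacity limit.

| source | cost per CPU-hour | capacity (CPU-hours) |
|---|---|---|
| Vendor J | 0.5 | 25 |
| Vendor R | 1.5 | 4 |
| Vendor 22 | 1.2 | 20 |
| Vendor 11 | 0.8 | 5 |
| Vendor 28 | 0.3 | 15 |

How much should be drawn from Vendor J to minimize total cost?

Cheapest first:
Vendor 28 at 0.3: take all 15 CPU-hours → 22 still needed.
Vendor J at 0.5: take 22 of its 25 → requirement met.
Vendor 11, Vendor 22, Vendor R: unused.

22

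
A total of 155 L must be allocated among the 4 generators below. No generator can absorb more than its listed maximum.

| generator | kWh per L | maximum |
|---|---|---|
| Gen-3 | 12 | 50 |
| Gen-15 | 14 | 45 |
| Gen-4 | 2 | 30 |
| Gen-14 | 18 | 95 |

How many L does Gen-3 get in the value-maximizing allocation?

15

Order the generators by kWh per L: Gen-14 18 > Gen-15 14 > Gen-3 12 > Gen-4 2.
Gen-14 takes 95 to reach its cap of 95 → 60 left.
Gen-15 takes 45 to reach its cap of 45 → 15 left.
Gen-3 has room for 50 but only 15 remain, so it gets 15.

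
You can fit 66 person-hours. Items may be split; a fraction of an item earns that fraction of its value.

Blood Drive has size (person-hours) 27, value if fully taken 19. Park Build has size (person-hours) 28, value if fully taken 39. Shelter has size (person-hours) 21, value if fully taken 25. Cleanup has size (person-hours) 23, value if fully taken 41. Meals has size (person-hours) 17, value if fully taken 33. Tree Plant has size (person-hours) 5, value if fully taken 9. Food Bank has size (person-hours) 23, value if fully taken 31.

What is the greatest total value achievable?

112.25

Best value per unit of size first: Meals 33/17≈1.94, Tree Plant 9/5≈1.8, Cleanup 41/23≈1.78, Park Build 39/28≈1.39, Food Bank 31/23≈1.35, Shelter 25/21≈1.19, Blood Drive 19/27≈0.704.
All 17 person-hours of Meals fit (value 33) → 49 remain.
Tree Plant: take in full, 5 person-hours for value 9 → 44 left.
Cleanup: take in full, 23 person-hours for value 41 → 21 left.
Fill the last 21 person-hours with part of Park Build: 21/28 of it earns 29.25.
Total value = 112.25.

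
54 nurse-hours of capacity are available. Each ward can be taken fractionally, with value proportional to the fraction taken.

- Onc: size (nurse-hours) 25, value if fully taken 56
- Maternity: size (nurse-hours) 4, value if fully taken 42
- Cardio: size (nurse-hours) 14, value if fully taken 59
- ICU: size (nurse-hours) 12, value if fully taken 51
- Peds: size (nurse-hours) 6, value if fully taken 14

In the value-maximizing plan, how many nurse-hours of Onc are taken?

Rank by value-to-size ratio: Maternity 42/4≈10.5, ICU 51/12≈4.25, Cardio 59/14≈4.21, Peds 14/6≈2.33, Onc 56/25≈2.24.
All 4 nurse-hours of Maternity fit (value 42) — 50 remain.
Take all of ICU (12 nurse-hours, value 51) — 38 nurse-hours left.
Take all of Cardio (14 nurse-hours, value 59) — 24 nurse-hours left.
Peds: take in full, 6 nurse-hours for value 14 — 18 left.
Only 18 nurse-hours remain; take 18/25 of Onc for value 56×18/25 = 40.32.

18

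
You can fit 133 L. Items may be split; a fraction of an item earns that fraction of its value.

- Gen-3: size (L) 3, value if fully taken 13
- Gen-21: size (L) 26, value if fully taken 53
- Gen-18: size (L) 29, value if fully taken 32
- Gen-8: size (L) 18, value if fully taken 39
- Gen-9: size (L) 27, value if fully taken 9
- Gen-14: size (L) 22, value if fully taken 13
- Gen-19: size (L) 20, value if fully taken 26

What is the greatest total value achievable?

181

Rank by value-to-size ratio: Gen-3 13/3≈4.33, Gen-8 39/18≈2.17, Gen-21 53/26≈2.04, Gen-19 26/20≈1.3, Gen-18 32/29≈1.1, Gen-14 13/22≈0.591, Gen-9 9/27≈0.333.
All 3 L of Gen-3 fit (value 13) → 130 remain.
Gen-8: take in full, 18 L for value 39 → 112 left.
All 26 L of Gen-21 fit (value 53) → 86 remain.
All 20 L of Gen-19 fit (value 26) → 66 remain.
Gen-18: take in full, 29 L for value 32 → 37 left.
Take all of Gen-14 (22 L, value 13) → 15 L left.
15 L left: a 15/27 share of Gen-9 gives 9×15/27 = 5.
Total value = 181.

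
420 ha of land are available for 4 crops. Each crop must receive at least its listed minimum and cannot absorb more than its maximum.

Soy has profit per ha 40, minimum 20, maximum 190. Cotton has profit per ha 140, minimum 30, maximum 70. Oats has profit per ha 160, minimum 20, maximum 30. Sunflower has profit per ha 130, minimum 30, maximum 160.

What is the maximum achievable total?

Meeting every minimum uses 20+30+20+30 = 100 ha, leaving 320.
Rank by profit per ha: Oats 160 > Cotton 140 > Sunflower 130 > Soy 40.
Give Oats 10 more to hit its cap of 30 → 310 left.
Cotton takes 40 more to reach its cap of 70 → 270 left.
Sunflower: +130 to 160 (cap) → 140 left.
Only 140 left; Soy takes them to reach 160.
Total = 40×160 + 140×70 + 160×30 + 130×160 = 41800.

41800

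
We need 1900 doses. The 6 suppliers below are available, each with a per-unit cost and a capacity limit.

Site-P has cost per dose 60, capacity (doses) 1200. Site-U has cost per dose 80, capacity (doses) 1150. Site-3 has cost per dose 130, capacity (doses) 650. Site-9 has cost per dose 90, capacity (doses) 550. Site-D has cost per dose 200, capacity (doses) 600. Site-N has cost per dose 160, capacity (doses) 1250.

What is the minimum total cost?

Fill from the cheapest supplier first.
Take 1200 from Site-P at 60 ; need 700 more.
Site-U at 80: take 700 of its 1150 ; requirement met.
Site-9, Site-3, Site-N, Site-D: unused.
Cost = 1200×60 + 700×80 = 128000.

128000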